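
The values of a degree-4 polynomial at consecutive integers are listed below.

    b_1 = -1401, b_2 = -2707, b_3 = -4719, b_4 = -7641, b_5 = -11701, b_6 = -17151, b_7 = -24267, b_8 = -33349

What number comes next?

-1306  -2012  -2922  -4060  -5450  -7116  -9082
-706  -910  -1138  -1390  -1666  -1966
-204  -228  -252  -276  -300
-24  -24  -24  -24
Fourth differences constant at -24.
-300 − 24 = -324;  -1966 − 324 = -2290;  -9082 − 2290 = -11372;  -33349 − 11372 = -44721

-44721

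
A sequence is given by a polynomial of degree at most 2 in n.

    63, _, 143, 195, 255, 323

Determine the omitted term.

Using the last 4 terms:
D1: 52  60  68
D2: 8  8
Constant second difference = 8.
Extend backward: 52 − 8 = 44;  143 − 44 = 99

99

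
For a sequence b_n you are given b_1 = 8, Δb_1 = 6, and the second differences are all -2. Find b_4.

20

Build the table forward from the leading diagonal:
D2: -2  -2  -2  -2
D1: 6  4  2  0
b: 8  14  18  20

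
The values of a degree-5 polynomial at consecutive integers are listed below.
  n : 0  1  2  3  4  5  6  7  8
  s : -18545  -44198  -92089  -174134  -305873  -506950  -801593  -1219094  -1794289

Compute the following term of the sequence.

-2568038

D1: -25653  -47891  -82045  -131739  -201077  -294643  -417501  -575195
D2: -22238  -34154  -49694  -69338  -93566  -122858  -157694
D3: -11916  -15540  -19644  -24228  -29292  -34836
D4: -3624  -4104  -4584  -5064  -5544
D5: -480  -480  -480  -480
Constant fifth difference = -480, so extend:
-5544 − 480 = -6024;  -34836 − 6024 = -40860;  -157694 − 40860 = -198554;  -575195 − 198554 = -773749;  -1794289 − 773749 = -2568038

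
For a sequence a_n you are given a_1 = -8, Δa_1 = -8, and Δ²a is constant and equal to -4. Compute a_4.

Build the table forward from the leading diagonal:
D2: -4  -4  -4  -4
D1: -8  -12  -16  -20
a: -8  -16  -28  -44

-44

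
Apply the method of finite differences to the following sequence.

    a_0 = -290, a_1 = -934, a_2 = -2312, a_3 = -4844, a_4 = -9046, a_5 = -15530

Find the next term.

-25004

D1: -644, -1378, -2532, -4202, -6484
D2: -734, -1154, -1670, -2282
D3: -420, -516, -612
D4: -96, -96
Constant fourth difference = -96, so extend:
-612 − 96 = -708;  -2282 − 708 = -2990;  -6484 − 2990 = -9474;  -15530 − 9474 = -25004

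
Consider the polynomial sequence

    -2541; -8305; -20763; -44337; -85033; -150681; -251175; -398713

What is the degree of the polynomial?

D1: -5764, -12458, -23574, -40696, -65648, -100494, -147538
D2: -6694, -11116, -17122, -24952, -34846, -47044
D3: -4422, -6006, -7830, -9894, -12198
D4: -1584, -1824, -2064, -2304
D5: -240, -240, -240
The fifth differences are constant, so the polynomial has degree 5.

5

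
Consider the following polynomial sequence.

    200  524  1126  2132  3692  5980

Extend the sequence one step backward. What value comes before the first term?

52

D1: 324  602  1006  1560  2288
D2: 278  404  554  728
D3: 126  150  174
D4: 24  24
The fourth differences are constant at 24.
Work back: 126 − 24 = 102;  278 − 102 = 176;  324 − 176 = 148;  200 − 148 = 52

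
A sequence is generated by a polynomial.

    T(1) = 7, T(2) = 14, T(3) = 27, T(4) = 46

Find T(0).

D1: 7, 13, 19
D2: 6, 6
The second differences are constant at 6.
Work back: 7 − 6 = 1;  7 − 1 = 6

6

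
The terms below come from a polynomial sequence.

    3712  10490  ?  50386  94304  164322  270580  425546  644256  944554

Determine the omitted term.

Using the last 7 terms:
43918  70018  106258  154966  218710  300298
26100  36240  48708  63744  81588
10140  12468  15036  17844
2328  2568  2808
240  240
Constant fifth difference = 240.
Extend backward: 2328 − 240 = 2088;  10140 − 2088 = 8052;  26100 − 8052 = 18048;  43918 − 18048 = 25870;  50386 − 25870 = 24516

24516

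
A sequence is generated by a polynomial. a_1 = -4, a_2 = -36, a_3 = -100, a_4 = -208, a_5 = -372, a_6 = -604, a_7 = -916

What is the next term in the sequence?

-1320

D1: -32  -64  -108  -164  -232  -312
D2: -32  -44  -56  -68  -80
D3: -12  -12  -12  -12
The third differences are constant (-12).
-80 − 12 = -92;  -312 − 92 = -404;  -916 − 404 = -1320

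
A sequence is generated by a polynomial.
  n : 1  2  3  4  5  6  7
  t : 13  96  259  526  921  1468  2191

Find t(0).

-14

83, 163, 267, 395, 547, 723
80, 104, 128, 152, 176
24, 24, 24, 24
The third differences are constant at 24.
Work back: 80 − 24 = 56;  83 − 56 = 27;  13 − 27 = -14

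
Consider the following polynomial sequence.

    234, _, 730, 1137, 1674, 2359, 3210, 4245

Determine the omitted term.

435

Using the last 6 terms:
407, 537, 685, 851, 1035
130, 148, 166, 184
18, 18, 18
Constant third difference = 18.
Extend backward: 130 − 18 = 112;  407 − 112 = 295;  730 − 295 = 435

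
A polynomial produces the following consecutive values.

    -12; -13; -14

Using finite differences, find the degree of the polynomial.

Δ: -1, -1
The first differences are constant, so the polynomial has degree 1.

1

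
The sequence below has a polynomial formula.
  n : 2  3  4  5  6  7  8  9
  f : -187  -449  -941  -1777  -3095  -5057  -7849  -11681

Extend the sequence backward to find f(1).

Δ: -262, -492, -836, -1318, -1962, -2792, -3832
Δ²: -230, -344, -482, -644, -830, -1040
Δ³: -114, -138, -162, -186, -210
Δ⁴: -24, -24, -24, -24
The fourth differences are constant at -24.
Work back: -114 + 24 = -90;  -230 + 90 = -140;  -262 + 140 = -122;  -187 + 122 = -65

-65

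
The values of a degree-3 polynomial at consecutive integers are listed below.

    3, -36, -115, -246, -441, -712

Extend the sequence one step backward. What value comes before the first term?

14

D1: -39, -79, -131, -195, -271
D2: -40, -52, -64, -76
D3: -12, -12, -12
The third differences are constant at -12.
Work back: -40 + 12 = -28;  -39 + 28 = -11;  3 + 11 = 14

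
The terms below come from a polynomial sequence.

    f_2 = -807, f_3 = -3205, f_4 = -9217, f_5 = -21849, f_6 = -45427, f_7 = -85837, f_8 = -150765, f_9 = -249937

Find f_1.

-2398, -6012, -12632, -23578, -40410, -64928, -99172
-3614, -6620, -10946, -16832, -24518, -34244
-3006, -4326, -5886, -7686, -9726
-1320, -1560, -1800, -2040
-240, -240, -240
The fifth differences are constant at -240.
Work back: -1320 + 240 = -1080;  -3006 + 1080 = -1926;  -3614 + 1926 = -1688;  -2398 + 1688 = -710;  -807 + 710 = -97

-97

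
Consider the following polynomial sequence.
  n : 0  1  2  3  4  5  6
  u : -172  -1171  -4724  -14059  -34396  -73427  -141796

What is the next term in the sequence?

-253579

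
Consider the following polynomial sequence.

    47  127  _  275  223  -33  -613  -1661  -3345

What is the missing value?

219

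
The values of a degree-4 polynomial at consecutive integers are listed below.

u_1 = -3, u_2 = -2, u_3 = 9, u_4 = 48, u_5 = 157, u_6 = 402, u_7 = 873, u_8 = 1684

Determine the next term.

2973

1, 11, 39, 109, 245, 471, 811
10, 28, 70, 136, 226, 340
18, 42, 66, 90, 114
24, 24, 24, 24
Constant fourth difference = 24, so extend:
114 + 24 = 138;  340 + 138 = 478;  811 + 478 = 1289;  1684 + 1289 = 2973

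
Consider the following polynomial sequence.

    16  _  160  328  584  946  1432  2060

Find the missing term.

Using the last 6 terms:
D1: 168, 256, 362, 486, 628
D2: 88, 106, 124, 142
D3: 18, 18, 18
Constant third difference = 18.
Extend backward: 88 − 18 = 70;  168 − 70 = 98;  160 − 98 = 62

62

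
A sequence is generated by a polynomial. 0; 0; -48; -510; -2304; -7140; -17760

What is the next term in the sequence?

-38178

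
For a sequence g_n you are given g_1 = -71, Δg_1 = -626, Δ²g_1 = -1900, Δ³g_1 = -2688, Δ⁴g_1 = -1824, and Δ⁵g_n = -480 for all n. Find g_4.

-10337

Build the table forward from the leading diagonal:
D5: -480, -480, -480, -480
D4: -1824, -2304, -2784, -3264
D3: -2688, -4512, -6816, -9600
D2: -1900, -4588, -9100, -15916
D1: -626, -2526, -7114, -16214
g: -71, -697, -3223, -10337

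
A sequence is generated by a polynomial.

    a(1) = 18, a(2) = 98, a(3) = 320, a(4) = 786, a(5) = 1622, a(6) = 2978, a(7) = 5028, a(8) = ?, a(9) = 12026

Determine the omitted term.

7970

Using the first 7 terms:
80  222  466  836  1356  2050
142  244  370  520  694
102  126  150  174
24  24  24
Constant fourth difference = 24.
Extend forward: 174 + 24 = 198;  694 + 198 = 892;  2050 + 892 = 2942;  5028 + 2942 = 7970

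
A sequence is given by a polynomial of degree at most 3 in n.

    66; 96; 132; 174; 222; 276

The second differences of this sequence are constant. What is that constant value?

First differences: 30, 36, 42, 48, 54
Second differences: 6, 6, 6, 6

6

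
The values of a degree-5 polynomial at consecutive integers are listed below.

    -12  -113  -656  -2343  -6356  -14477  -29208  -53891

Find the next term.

-101, -543, -1687, -4013, -8121, -14731, -24683
-442, -1144, -2326, -4108, -6610, -9952
-702, -1182, -1782, -2502, -3342
-480, -600, -720, -840
-120, -120, -120
Fifth differences constant at -120.
-840 − 120 = -960;  -3342 − 960 = -4302;  -9952 − 4302 = -14254;  -24683 − 14254 = -38937;  -53891 − 38937 = -92828

-92828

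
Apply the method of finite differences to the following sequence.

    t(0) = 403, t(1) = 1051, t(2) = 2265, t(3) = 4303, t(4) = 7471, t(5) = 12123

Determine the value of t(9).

D1: 648, 1214, 2038, 3168, 4652
D2: 566, 824, 1130, 1484
D3: 258, 306, 354
D4: 48, 48
Constant fourth difference = 48, so extend:
354 + 48 = 402;  1484 + 402 = 1886;  4652 + 1886 = 6538;  12123 + 6538 = 18661
402 + 48 = 450;  1886 + 450 = 2336;  6538 + 2336 = 8874;  18661 + 8874 = 27535
450 + 48 = 498;  2336 + 498 = 2834;  8874 + 2834 = 11708;  27535 + 11708 = 39243
498 + 48 = 546;  2834 + 546 = 3380;  11708 + 3380 = 15088;  39243 + 15088 = 54331

54331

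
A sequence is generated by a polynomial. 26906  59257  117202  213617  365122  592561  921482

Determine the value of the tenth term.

First differences: 32351, 57945, 96415, 151505, 227439, 328921
Second differences: 25594, 38470, 55090, 75934, 101482
Third differences: 12876, 16620, 20844, 25548
Fourth differences: 3744, 4224, 4704
Fifth differences: 480, 480
The fifth differences are constant (480).
4704 + 480 = 5184;  25548 + 5184 = 30732;  101482 + 30732 = 132214;  328921 + 132214 = 461135;  921482 + 461135 = 1382617
5184 + 480 = 5664;  30732 + 5664 = 36396;  132214 + 36396 = 168610;  461135 + 168610 = 629745;  1382617 + 629745 = 2012362
5664 + 480 = 6144;  36396 + 6144 = 42540;  168610 + 42540 = 211150;  629745 + 211150 = 840895;  2012362 + 840895 = 2853257

2853257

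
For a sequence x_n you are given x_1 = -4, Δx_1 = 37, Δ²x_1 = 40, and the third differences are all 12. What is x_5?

432

Build the table forward from the leading diagonal:
D3: 12, 12, 12, 12, 12
D2: 40, 52, 64, 76, 88
D1: 37, 77, 129, 193, 269
x: -4, 33, 110, 239, 432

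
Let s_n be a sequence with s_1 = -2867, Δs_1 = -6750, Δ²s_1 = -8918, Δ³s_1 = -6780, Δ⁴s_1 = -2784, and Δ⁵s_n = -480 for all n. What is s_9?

-908011

Build the table forward from the leading diagonal:
D5: -480, -480, -480, -480, -480, -480, -480, -480, -480
D4: -2784, -3264, -3744, -4224, -4704, -5184, -5664, -6144, -6624
D3: -6780, -9564, -12828, -16572, -20796, -25500, -30684, -36348, -42492
D2: -8918, -15698, -25262, -38090, -54662, -75458, -100958, -131642, -167990
D1: -6750, -15668, -31366, -56628, -94718, -149380, -224838, -325796, -457438
s: -2867, -9617, -25285, -56651, -113279, -207997, -357377, -582215, -908011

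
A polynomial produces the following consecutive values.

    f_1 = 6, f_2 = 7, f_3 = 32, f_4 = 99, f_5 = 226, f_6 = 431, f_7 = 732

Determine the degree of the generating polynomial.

3

Δ: 1, 25, 67, 127, 205, 301
Δ²: 24, 42, 60, 78, 96
Δ³: 18, 18, 18, 18
The third differences are constant, so the polynomial has degree 3.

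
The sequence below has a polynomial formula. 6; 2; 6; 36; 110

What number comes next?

D1: -4, 4, 30, 74
D2: 8, 26, 44
D3: 18, 18
Constant third difference = 18, so extend:
44 + 18 = 62;  74 + 62 = 136;  110 + 136 = 246

246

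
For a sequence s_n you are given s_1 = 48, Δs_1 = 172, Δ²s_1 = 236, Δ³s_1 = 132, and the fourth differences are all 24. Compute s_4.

1404

Build the table forward from the leading diagonal:
Δ⁴: 24, 24, 24, 24
Δ³: 132, 156, 180, 204
Δ²: 236, 368, 524, 704
Δ: 172, 408, 776, 1300
s: 48, 220, 628, 1404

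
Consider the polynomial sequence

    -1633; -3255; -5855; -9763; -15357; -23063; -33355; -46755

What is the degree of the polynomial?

4

-1622, -2600, -3908, -5594, -7706, -10292, -13400
-978, -1308, -1686, -2112, -2586, -3108
-330, -378, -426, -474, -522
-48, -48, -48, -48
The fourth differences are constant, so the polynomial has degree 4.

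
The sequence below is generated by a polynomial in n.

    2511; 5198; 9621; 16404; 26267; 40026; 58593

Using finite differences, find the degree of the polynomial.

4

First differences: 2687, 4423, 6783, 9863, 13759, 18567
Second differences: 1736, 2360, 3080, 3896, 4808
Third differences: 624, 720, 816, 912
Fourth differences: 96, 96, 96
The fourth differences are constant, so the polynomial has degree 4.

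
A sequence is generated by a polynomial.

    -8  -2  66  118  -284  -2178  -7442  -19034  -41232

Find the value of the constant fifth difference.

-240

D1: 6, 68, 52, -402, -1894, -5264, -11592, -22198
D2: 62, -16, -454, -1492, -3370, -6328, -10606
D3: -78, -438, -1038, -1878, -2958, -4278
D4: -360, -600, -840, -1080, -1320
D5: -240, -240, -240, -240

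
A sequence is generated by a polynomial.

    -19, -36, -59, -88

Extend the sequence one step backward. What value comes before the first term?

-8

First differences: -17, -23, -29
Second differences: -6, -6
The second differences are constant at -6.
Work back: -17 + 6 = -11;  -19 + 11 = -8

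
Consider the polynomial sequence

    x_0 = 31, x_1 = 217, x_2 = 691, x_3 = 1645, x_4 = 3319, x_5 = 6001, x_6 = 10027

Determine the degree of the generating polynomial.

4

Δ: 186, 474, 954, 1674, 2682, 4026
Δ²: 288, 480, 720, 1008, 1344
Δ³: 192, 240, 288, 336
Δ⁴: 48, 48, 48
The fourth differences are constant, so the polynomial has degree 4.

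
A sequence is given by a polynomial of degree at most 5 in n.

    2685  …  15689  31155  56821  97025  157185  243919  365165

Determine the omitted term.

7045

Using the last 7 terms:
First differences: 15466  25666  40204  60160  86734  121246
Second differences: 10200  14538  19956  26574  34512
Third differences: 4338  5418  6618  7938
Fourth differences: 1080  1200  1320
Fifth differences: 120  120
Constant fifth difference = 120.
Extend backward: 1080 − 120 = 960;  4338 − 960 = 3378;  10200 − 3378 = 6822;  15466 − 6822 = 8644;  15689 − 8644 = 7045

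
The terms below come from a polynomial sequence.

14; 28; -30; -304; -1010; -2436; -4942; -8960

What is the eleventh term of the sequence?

-35486

Δ: 14  -58  -274  -706  -1426  -2506  -4018
Δ²: -72  -216  -432  -720  -1080  -1512
Δ³: -144  -216  -288  -360  -432
Δ⁴: -72  -72  -72  -72
The fourth differences are constant (-72).
-432 − 72 = -504;  -1512 − 504 = -2016;  -4018 − 2016 = -6034;  -8960 − 6034 = -14994
-504 − 72 = -576;  -2016 − 576 = -2592;  -6034 − 2592 = -8626;  -14994 − 8626 = -23620
-576 − 72 = -648;  -2592 − 648 = -3240;  -8626 − 3240 = -11866;  -23620 − 11866 = -35486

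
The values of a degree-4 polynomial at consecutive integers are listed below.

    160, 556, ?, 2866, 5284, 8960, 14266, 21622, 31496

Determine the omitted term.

1382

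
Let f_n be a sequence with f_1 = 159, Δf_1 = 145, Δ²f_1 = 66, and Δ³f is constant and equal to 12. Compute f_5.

Build the table forward from the leading diagonal:
Third differences: 12  12  12  12  12
Second differences: 66  78  90  102  114
First differences: 145  211  289  379  481
f: 159  304  515  804  1183

1183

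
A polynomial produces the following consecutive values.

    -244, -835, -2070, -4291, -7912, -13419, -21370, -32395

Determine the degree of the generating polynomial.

-591, -1235, -2221, -3621, -5507, -7951, -11025
-644, -986, -1400, -1886, -2444, -3074
-342, -414, -486, -558, -630
-72, -72, -72, -72
The fourth differences are constant, so the polynomial has degree 4.

4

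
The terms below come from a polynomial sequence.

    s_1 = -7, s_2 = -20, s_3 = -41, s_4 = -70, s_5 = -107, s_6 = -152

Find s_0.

First differences: -13, -21, -29, -37, -45
Second differences: -8, -8, -8, -8
The second differences are constant at -8.
Work back: -13 + 8 = -5;  -7 + 5 = -2

-2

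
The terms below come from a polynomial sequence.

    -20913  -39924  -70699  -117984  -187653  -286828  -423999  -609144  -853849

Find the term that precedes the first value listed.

D1: -19011, -30775, -47285, -69669, -99175, -137171, -185145, -244705
D2: -11764, -16510, -22384, -29506, -37996, -47974, -59560
D3: -4746, -5874, -7122, -8490, -9978, -11586
D4: -1128, -1248, -1368, -1488, -1608
D5: -120, -120, -120, -120
The fifth differences are constant at -120.
Work back: -1128 + 120 = -1008;  -4746 + 1008 = -3738;  -11764 + 3738 = -8026;  -19011 + 8026 = -10985;  -20913 + 10985 = -9928

-9928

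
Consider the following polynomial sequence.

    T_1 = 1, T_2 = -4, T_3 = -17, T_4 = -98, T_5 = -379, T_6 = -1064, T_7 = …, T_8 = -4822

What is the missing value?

-2429

Using the first 6 terms:
First differences: -5, -13, -81, -281, -685
Second differences: -8, -68, -200, -404
Third differences: -60, -132, -204
Fourth differences: -72, -72
Constant fourth difference = -72.
Extend forward: -204 − 72 = -276;  -404 − 276 = -680;  -685 − 680 = -1365;  -1064 − 1365 = -2429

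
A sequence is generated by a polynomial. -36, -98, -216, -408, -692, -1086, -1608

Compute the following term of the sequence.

D1: -62, -118, -192, -284, -394, -522
D2: -56, -74, -92, -110, -128
D3: -18, -18, -18, -18
Third differences constant at -18.
-128 − 18 = -146;  -522 − 146 = -668;  -1608 − 668 = -2276

-2276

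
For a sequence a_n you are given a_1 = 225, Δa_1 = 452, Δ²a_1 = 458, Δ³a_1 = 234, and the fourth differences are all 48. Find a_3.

1587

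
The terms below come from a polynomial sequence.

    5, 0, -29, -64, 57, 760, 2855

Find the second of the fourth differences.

D1: -5, -29, -35, 121, 703, 2095
D2: -24, -6, 156, 582, 1392
D3: 18, 162, 426, 810
D4: 144, 264, 384
D5: 120, 120

264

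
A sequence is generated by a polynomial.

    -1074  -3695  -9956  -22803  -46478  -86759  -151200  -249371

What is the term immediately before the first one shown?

-203

First differences: -2621, -6261, -12847, -23675, -40281, -64441, -98171
Second differences: -3640, -6586, -10828, -16606, -24160, -33730
Third differences: -2946, -4242, -5778, -7554, -9570
Fourth differences: -1296, -1536, -1776, -2016
Fifth differences: -240, -240, -240
The fifth differences are constant at -240.
Work back: -1296 + 240 = -1056;  -2946 + 1056 = -1890;  -3640 + 1890 = -1750;  -2621 + 1750 = -871;  -1074 + 871 = -203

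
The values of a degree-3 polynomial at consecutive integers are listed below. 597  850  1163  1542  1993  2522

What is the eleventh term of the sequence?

6547

D1: 253  313  379  451  529
D2: 60  66  72  78
D3: 6  6  6
Constant third difference = 6, so extend:
78 + 6 = 84;  529 + 84 = 613;  2522 + 613 = 3135
84 + 6 = 90;  613 + 90 = 703;  3135 + 703 = 3838
90 + 6 = 96;  703 + 96 = 799;  3838 + 799 = 4637
96 + 6 = 102;  799 + 102 = 901;  4637 + 901 = 5538
102 + 6 = 108;  901 + 108 = 1009;  5538 + 1009 = 6547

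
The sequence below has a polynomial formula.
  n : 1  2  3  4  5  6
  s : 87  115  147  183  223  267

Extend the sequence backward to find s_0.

28  32  36  40  44
4  4  4  4
The second differences are constant at 4.
Work back: 28 − 4 = 24;  87 − 24 = 63

63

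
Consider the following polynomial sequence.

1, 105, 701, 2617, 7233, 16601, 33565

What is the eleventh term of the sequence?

First differences: 104  596  1916  4616  9368  16964
Second differences: 492  1320  2700  4752  7596
Third differences: 828  1380  2052  2844
Fourth differences: 552  672  792
Fifth differences: 120  120
The fifth differences are constant (120).
792 + 120 = 912;  2844 + 912 = 3756;  7596 + 3756 = 11352;  16964 + 11352 = 28316;  33565 + 28316 = 61881
912 + 120 = 1032;  3756 + 1032 = 4788;  11352 + 4788 = 16140;  28316 + 16140 = 44456;  61881 + 44456 = 106337
1032 + 120 = 1152;  4788 + 1152 = 5940;  16140 + 5940 = 22080;  44456 + 22080 = 66536;  106337 + 66536 = 172873
1152 + 120 = 1272;  5940 + 1272 = 7212;  22080 + 7212 = 29292;  66536 + 29292 = 95828;  172873 + 95828 = 268701

268701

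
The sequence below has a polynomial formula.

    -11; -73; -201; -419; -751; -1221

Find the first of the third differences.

D1: -62, -128, -218, -332, -470
D2: -66, -90, -114, -138
D3: -24, -24, -24

-24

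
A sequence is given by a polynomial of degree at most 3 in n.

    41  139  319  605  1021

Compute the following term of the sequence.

1591

First differences: 98, 180, 286, 416
Second differences: 82, 106, 130
Third differences: 24, 24
Third differences constant at 24.
130 + 24 = 154;  416 + 154 = 570;  1021 + 570 = 1591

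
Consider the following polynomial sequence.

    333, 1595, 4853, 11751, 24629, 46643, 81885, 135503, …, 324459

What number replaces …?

Using the first 8 terms:
1262, 3258, 6898, 12878, 22014, 35242, 53618
1996, 3640, 5980, 9136, 13228, 18376
1644, 2340, 3156, 4092, 5148
696, 816, 936, 1056
120, 120, 120
Constant fifth difference = 120.
Extend forward: 1056 + 120 = 1176;  5148 + 1176 = 6324;  18376 + 6324 = 24700;  53618 + 24700 = 78318;  135503 + 78318 = 213821

213821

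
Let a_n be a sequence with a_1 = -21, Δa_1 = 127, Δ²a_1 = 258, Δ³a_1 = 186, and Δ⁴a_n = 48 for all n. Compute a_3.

491

Build the table forward from the leading diagonal:
Fourth differences: 48  48  48
Third differences: 186  234  282
Second differences: 258  444  678
First differences: 127  385  829
a: -21  106  491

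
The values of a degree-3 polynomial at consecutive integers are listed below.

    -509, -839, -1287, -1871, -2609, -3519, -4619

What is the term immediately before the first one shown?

-330, -448, -584, -738, -910, -1100
-118, -136, -154, -172, -190
-18, -18, -18, -18
The third differences are constant at -18.
Work back: -118 + 18 = -100;  -330 + 100 = -230;  -509 + 230 = -279

-279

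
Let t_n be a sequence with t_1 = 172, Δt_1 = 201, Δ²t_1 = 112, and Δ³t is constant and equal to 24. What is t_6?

2537

Build the table forward from the leading diagonal:
D3: 24, 24, 24, 24, 24, 24
D2: 112, 136, 160, 184, 208, 232
D1: 201, 313, 449, 609, 793, 1001
t: 172, 373, 686, 1135, 1744, 2537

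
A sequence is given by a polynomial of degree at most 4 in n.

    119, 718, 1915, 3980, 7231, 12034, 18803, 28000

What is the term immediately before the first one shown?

-104

599, 1197, 2065, 3251, 4803, 6769, 9197
598, 868, 1186, 1552, 1966, 2428
270, 318, 366, 414, 462
48, 48, 48, 48
The fourth differences are constant at 48.
Work back: 270 − 48 = 222;  598 − 222 = 376;  599 − 376 = 223;  119 − 223 = -104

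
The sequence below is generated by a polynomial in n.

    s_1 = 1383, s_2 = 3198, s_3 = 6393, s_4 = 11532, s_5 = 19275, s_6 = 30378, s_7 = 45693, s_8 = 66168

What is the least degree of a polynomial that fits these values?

4

Δ: 1815, 3195, 5139, 7743, 11103, 15315, 20475
Δ²: 1380, 1944, 2604, 3360, 4212, 5160
Δ³: 564, 660, 756, 852, 948
Δ⁴: 96, 96, 96, 96
The fourth differences are constant, so the polynomial has degree 4.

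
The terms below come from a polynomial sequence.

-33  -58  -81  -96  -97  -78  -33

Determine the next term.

44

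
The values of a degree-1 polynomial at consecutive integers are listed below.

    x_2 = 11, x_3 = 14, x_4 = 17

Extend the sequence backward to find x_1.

8

D1: 3, 3
The first differences are constant at 3.
Work back: 11 − 3 = 8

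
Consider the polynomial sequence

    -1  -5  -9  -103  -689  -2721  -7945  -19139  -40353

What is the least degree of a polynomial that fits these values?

Δ: -4, -4, -94, -586, -2032, -5224, -11194, -21214
Δ²: 0, -90, -492, -1446, -3192, -5970, -10020
Δ³: -90, -402, -954, -1746, -2778, -4050
Δ⁴: -312, -552, -792, -1032, -1272
Δ⁵: -240, -240, -240, -240
The fifth differences are constant, so the polynomial has degree 5.

5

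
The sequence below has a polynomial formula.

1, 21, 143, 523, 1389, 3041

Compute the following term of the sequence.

5851

Δ: 20, 122, 380, 866, 1652
Δ²: 102, 258, 486, 786
Δ³: 156, 228, 300
Δ⁴: 72, 72
Constant fourth difference = 72, so extend:
300 + 72 = 372;  786 + 372 = 1158;  1652 + 1158 = 2810;  3041 + 2810 = 5851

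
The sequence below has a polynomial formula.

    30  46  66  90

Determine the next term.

16, 20, 24
4, 4
Second differences constant at 4.
24 + 4 = 28;  90 + 28 = 118

118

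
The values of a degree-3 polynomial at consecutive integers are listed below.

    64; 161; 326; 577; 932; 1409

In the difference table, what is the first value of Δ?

97

D1: 97, 165, 251, 355, 477
D2: 68, 86, 104, 122
D3: 18, 18, 18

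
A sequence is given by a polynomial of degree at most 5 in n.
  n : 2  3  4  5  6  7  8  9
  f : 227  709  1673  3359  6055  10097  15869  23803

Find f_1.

35

First differences: 482, 964, 1686, 2696, 4042, 5772, 7934
Second differences: 482, 722, 1010, 1346, 1730, 2162
Third differences: 240, 288, 336, 384, 432
Fourth differences: 48, 48, 48, 48
The fourth differences are constant at 48.
Work back: 240 − 48 = 192;  482 − 192 = 290;  482 − 290 = 192;  227 − 192 = 35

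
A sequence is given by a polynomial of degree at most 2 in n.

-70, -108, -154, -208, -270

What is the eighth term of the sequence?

-504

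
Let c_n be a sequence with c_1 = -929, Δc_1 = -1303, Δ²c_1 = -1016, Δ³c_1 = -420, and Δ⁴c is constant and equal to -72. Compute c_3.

-4551

Build the table forward from the leading diagonal:
D4: -72  -72  -72
D3: -420  -492  -564
D2: -1016  -1436  -1928
D1: -1303  -2319  -3755
c: -929  -2232  -4551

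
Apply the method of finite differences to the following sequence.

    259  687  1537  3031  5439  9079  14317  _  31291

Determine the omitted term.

Using the first 7 terms:
428, 850, 1494, 2408, 3640, 5238
422, 644, 914, 1232, 1598
222, 270, 318, 366
48, 48, 48
Constant fourth difference = 48.
Extend forward: 366 + 48 = 414;  1598 + 414 = 2012;  5238 + 2012 = 7250;  14317 + 7250 = 21567

21567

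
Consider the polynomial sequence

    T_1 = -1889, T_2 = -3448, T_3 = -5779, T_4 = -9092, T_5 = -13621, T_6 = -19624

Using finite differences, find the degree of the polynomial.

-1559, -2331, -3313, -4529, -6003
-772, -982, -1216, -1474
-210, -234, -258
-24, -24
The fourth differences are constant, so the polynomial has degree 4.

4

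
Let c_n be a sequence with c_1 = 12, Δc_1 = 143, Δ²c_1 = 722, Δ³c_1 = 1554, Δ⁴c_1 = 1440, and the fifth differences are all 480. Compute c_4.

Build the table forward from the leading diagonal:
Fifth differences: 480  480  480  480
Fourth differences: 1440  1920  2400  2880
Third differences: 1554  2994  4914  7314
Second differences: 722  2276  5270  10184
First differences: 143  865  3141  8411
c: 12  155  1020  4161

4161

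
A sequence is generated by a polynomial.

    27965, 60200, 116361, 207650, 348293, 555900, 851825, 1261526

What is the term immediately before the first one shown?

11118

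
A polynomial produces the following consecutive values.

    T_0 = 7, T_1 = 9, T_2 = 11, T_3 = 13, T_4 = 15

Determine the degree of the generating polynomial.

First differences: 2, 2, 2, 2
The first differences are constant, so the polynomial has degree 1.

1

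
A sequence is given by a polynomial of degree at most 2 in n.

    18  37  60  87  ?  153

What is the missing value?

Using the first 4 terms:
Δ: 19, 23, 27
Δ²: 4, 4
Constant second difference = 4.
Extend forward: 27 + 4 = 31;  87 + 31 = 118

118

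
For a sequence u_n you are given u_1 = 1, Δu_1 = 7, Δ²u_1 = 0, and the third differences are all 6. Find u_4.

Build the table forward from the leading diagonal:
Δ³: 6, 6, 6, 6
Δ²: 0, 6, 12, 18
Δ: 7, 7, 13, 25
u: 1, 8, 15, 28

28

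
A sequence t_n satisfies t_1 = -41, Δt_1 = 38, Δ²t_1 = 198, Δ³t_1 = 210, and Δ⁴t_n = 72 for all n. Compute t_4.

877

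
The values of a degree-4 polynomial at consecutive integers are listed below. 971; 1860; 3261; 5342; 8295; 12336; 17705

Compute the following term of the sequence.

24666

First differences: 889  1401  2081  2953  4041  5369
Second differences: 512  680  872  1088  1328
Third differences: 168  192  216  240
Fourth differences: 24  24  24
Constant fourth difference = 24, so extend:
240 + 24 = 264;  1328 + 264 = 1592;  5369 + 1592 = 6961;  17705 + 6961 = 24666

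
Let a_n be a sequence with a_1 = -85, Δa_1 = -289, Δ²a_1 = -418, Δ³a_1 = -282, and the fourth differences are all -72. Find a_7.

-14809

Build the table forward from the leading diagonal:
Δ⁴: -72  -72  -72  -72  -72  -72  -72
Δ³: -282  -354  -426  -498  -570  -642  -714
Δ²: -418  -700  -1054  -1480  -1978  -2548  -3190
Δ: -289  -707  -1407  -2461  -3941  -5919  -8467
a: -85  -374  -1081  -2488  -4949  -8890  -14809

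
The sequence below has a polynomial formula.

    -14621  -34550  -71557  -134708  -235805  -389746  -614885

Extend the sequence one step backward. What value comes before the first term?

Δ: -19929  -37007  -63151  -101097  -153941  -225139
Δ²: -17078  -26144  -37946  -52844  -71198
Δ³: -9066  -11802  -14898  -18354
Δ⁴: -2736  -3096  -3456
Δ⁵: -360  -360
The fifth differences are constant at -360.
Work back: -2736 + 360 = -2376;  -9066 + 2376 = -6690;  -17078 + 6690 = -10388;  -19929 + 10388 = -9541;  -14621 + 9541 = -5080

-5080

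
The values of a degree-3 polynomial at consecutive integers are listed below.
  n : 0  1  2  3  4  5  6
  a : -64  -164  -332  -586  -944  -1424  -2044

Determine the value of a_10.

-6284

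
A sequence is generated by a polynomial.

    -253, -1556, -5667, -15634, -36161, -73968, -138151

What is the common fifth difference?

D1: -1303, -4111, -9967, -20527, -37807, -64183
D2: -2808, -5856, -10560, -17280, -26376
D3: -3048, -4704, -6720, -9096
D4: -1656, -2016, -2376
D5: -360, -360

-360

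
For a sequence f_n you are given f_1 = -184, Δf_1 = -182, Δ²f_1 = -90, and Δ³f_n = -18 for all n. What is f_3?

Build the table forward from the leading diagonal:
Δ³: -18, -18, -18
Δ²: -90, -108, -126
Δ: -182, -272, -380
f: -184, -366, -638

-638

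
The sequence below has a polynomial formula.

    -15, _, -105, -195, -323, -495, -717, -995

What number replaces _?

Using the last 6 terms:
-90, -128, -172, -222, -278
-38, -44, -50, -56
-6, -6, -6
Constant third difference = -6.
Extend backward: -38 + 6 = -32;  -90 + 32 = -58;  -105 + 58 = -47

-47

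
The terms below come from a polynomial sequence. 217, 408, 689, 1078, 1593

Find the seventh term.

3073

D1: 191  281  389  515
D2: 90  108  126
D3: 18  18
Third differences constant at 18.
126 + 18 = 144;  515 + 144 = 659;  1593 + 659 = 2252
144 + 18 = 162;  659 + 162 = 821;  2252 + 821 = 3073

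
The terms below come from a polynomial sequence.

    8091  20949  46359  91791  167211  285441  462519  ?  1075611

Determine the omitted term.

718059

Using the first 7 terms:
12858, 25410, 45432, 75420, 118230, 177078
12552, 20022, 29988, 42810, 58848
7470, 9966, 12822, 16038
2496, 2856, 3216
360, 360
Constant fifth difference = 360.
Extend forward: 3216 + 360 = 3576;  16038 + 3576 = 19614;  58848 + 19614 = 78462;  177078 + 78462 = 255540;  462519 + 255540 = 718059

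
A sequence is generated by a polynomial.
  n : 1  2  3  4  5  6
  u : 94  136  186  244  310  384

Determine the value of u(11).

Δ: 42 , 50 , 58 , 66 , 74
Δ²: 8 , 8 , 8 , 8
Second differences constant at 8.
74 + 8 = 82;  384 + 82 = 466
82 + 8 = 90;  466 + 90 = 556
90 + 8 = 98;  556 + 98 = 654
98 + 8 = 106;  654 + 106 = 760
106 + 8 = 114;  760 + 114 = 874

874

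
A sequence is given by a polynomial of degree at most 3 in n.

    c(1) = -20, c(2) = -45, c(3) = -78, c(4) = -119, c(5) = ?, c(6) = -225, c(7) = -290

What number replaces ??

-168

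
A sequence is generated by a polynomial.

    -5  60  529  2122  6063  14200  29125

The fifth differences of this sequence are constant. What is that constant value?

First differences: 65, 469, 1593, 3941, 8137, 14925
Second differences: 404, 1124, 2348, 4196, 6788
Third differences: 720, 1224, 1848, 2592
Fourth differences: 504, 624, 744
Fifth differences: 120, 120

120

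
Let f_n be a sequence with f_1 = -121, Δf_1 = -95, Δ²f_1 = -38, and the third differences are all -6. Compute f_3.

Build the table forward from the leading diagonal:
Δ³: -6, -6, -6
Δ²: -38, -44, -50
Δ: -95, -133, -177
f: -121, -216, -349

-349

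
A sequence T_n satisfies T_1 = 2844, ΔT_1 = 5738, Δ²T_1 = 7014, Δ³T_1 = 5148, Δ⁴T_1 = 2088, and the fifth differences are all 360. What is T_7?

Build the table forward from the leading diagonal:
Fifth differences: 360  360  360  360  360  360  360
Fourth differences: 2088  2448  2808  3168  3528  3888  4248
Third differences: 5148  7236  9684  12492  15660  19188  23076
Second differences: 7014  12162  19398  29082  41574  57234  76422
First differences: 5738  12752  24914  44312  73394  114968  172202
T: 2844  8582  21334  46248  90560  163954  278922

278922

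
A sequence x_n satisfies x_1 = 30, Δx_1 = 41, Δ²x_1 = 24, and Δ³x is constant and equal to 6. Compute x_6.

Build the table forward from the leading diagonal:
Δ³: 6  6  6  6  6  6
Δ²: 24  30  36  42  48  54
Δ: 41  65  95  131  173  221
x: 30  71  136  231  362  535

535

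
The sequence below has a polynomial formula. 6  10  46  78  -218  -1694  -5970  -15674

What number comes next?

-34682

Δ: 4  36  32  -296  -1476  -4276  -9704
Δ²: 32  -4  -328  -1180  -2800  -5428
Δ³: -36  -324  -852  -1620  -2628
Δ⁴: -288  -528  -768  -1008
Δ⁵: -240  -240  -240
The fifth differences are constant (-240).
-1008 − 240 = -1248;  -2628 − 1248 = -3876;  -5428 − 3876 = -9304;  -9704 − 9304 = -19008;  -15674 − 19008 = -34682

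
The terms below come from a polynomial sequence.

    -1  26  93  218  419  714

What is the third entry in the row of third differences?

D1: 27, 67, 125, 201, 295
D2: 40, 58, 76, 94
D3: 18, 18, 18

18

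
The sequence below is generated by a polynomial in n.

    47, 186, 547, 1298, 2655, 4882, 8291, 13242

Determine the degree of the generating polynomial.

4

D1: 139, 361, 751, 1357, 2227, 3409, 4951
D2: 222, 390, 606, 870, 1182, 1542
D3: 168, 216, 264, 312, 360
D4: 48, 48, 48, 48
The fourth differences are constant, so the polynomial has degree 4.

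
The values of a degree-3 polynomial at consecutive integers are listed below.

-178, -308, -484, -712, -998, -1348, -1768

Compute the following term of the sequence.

-2264

First differences: -130  -176  -228  -286  -350  -420
Second differences: -46  -52  -58  -64  -70
Third differences: -6  -6  -6  -6
Third differences constant at -6.
-70 − 6 = -76;  -420 − 76 = -496;  -1768 − 496 = -2264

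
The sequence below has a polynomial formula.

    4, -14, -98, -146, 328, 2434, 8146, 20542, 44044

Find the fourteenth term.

607234

-18 , -84 , -48 , 474 , 2106 , 5712 , 12396 , 23502
-66 , 36 , 522 , 1632 , 3606 , 6684 , 11106
102 , 486 , 1110 , 1974 , 3078 , 4422
384 , 624 , 864 , 1104 , 1344
240 , 240 , 240 , 240
Fifth differences constant at 240.
1344 + 240 = 1584;  4422 + 1584 = 6006;  11106 + 6006 = 17112;  23502 + 17112 = 40614;  44044 + 40614 = 84658
1584 + 240 = 1824;  6006 + 1824 = 7830;  17112 + 7830 = 24942;  40614 + 24942 = 65556;  84658 + 65556 = 150214
1824 + 240 = 2064;  7830 + 2064 = 9894;  24942 + 9894 = 34836;  65556 + 34836 = 100392;  150214 + 100392 = 250606
2064 + 240 = 2304;  9894 + 2304 = 12198;  34836 + 12198 = 47034;  100392 + 47034 = 147426;  250606 + 147426 = 398032
2304 + 240 = 2544;  12198 + 2544 = 14742;  47034 + 14742 = 61776;  147426 + 61776 = 209202;  398032 + 209202 = 607234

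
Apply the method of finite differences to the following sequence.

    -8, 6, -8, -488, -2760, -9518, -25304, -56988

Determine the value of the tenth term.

-210050

D1: 14, -14, -480, -2272, -6758, -15786, -31684
D2: -28, -466, -1792, -4486, -9028, -15898
D3: -438, -1326, -2694, -4542, -6870
D4: -888, -1368, -1848, -2328
D5: -480, -480, -480
Fifth differences constant at -480.
-2328 − 480 = -2808;  -6870 − 2808 = -9678;  -15898 − 9678 = -25576;  -31684 − 25576 = -57260;  -56988 − 57260 = -114248
-2808 − 480 = -3288;  -9678 − 3288 = -12966;  -25576 − 12966 = -38542;  -57260 − 38542 = -95802;  -114248 − 95802 = -210050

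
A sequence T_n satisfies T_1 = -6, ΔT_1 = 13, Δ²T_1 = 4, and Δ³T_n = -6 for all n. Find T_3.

Build the table forward from the leading diagonal:
Third differences: -6  -6  -6
Second differences: 4  -2  -8
First differences: 13  17  15
T: -6  7  24

24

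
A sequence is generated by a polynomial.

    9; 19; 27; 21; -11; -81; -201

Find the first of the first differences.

First differences: 10, 8, -6, -32, -70, -120
Second differences: -2, -14, -26, -38, -50
Third differences: -12, -12, -12, -12

10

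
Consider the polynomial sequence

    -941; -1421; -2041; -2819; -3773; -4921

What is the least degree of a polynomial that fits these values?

3

D1: -480, -620, -778, -954, -1148
D2: -140, -158, -176, -194
D3: -18, -18, -18
The third differences are constant, so the polynomial has degree 3.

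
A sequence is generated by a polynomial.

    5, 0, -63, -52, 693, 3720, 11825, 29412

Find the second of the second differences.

74

Δ: -5, -63, 11, 745, 3027, 8105, 17587
Δ²: -58, 74, 734, 2282, 5078, 9482
Δ³: 132, 660, 1548, 2796, 4404
Δ⁴: 528, 888, 1248, 1608
Δ⁵: 360, 360, 360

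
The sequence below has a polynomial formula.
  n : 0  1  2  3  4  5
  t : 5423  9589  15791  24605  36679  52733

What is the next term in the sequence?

73559

First differences: 4166 , 6202 , 8814 , 12074 , 16054
Second differences: 2036 , 2612 , 3260 , 3980
Third differences: 576 , 648 , 720
Fourth differences: 72 , 72
The fourth differences are constant (72).
720 + 72 = 792;  3980 + 792 = 4772;  16054 + 4772 = 20826;  52733 + 20826 = 73559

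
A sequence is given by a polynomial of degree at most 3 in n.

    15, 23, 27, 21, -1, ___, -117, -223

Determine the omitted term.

-45

Using the first 5 terms:
D1: 8  4  -6  -22
D2: -4  -10  -16
D3: -6  -6
Constant third difference = -6.
Extend forward: -16 − 6 = -22;  -22 − 22 = -44;  -1 − 44 = -45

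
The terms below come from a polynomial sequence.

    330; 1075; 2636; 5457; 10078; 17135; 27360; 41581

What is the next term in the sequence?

60722

Δ: 745, 1561, 2821, 4621, 7057, 10225, 14221
Δ²: 816, 1260, 1800, 2436, 3168, 3996
Δ³: 444, 540, 636, 732, 828
Δ⁴: 96, 96, 96, 96
The fourth differences are constant (96).
828 + 96 = 924;  3996 + 924 = 4920;  14221 + 4920 = 19141;  41581 + 19141 = 60722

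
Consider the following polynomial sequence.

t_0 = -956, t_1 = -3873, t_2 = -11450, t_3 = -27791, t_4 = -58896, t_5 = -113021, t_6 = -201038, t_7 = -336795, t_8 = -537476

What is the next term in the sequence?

-823961

First differences: -2917, -7577, -16341, -31105, -54125, -88017, -135757, -200681
Second differences: -4660, -8764, -14764, -23020, -33892, -47740, -64924
Third differences: -4104, -6000, -8256, -10872, -13848, -17184
Fourth differences: -1896, -2256, -2616, -2976, -3336
Fifth differences: -360, -360, -360, -360
Fifth differences constant at -360.
-3336 − 360 = -3696;  -17184 − 3696 = -20880;  -64924 − 20880 = -85804;  -200681 − 85804 = -286485;  -537476 − 286485 = -823961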